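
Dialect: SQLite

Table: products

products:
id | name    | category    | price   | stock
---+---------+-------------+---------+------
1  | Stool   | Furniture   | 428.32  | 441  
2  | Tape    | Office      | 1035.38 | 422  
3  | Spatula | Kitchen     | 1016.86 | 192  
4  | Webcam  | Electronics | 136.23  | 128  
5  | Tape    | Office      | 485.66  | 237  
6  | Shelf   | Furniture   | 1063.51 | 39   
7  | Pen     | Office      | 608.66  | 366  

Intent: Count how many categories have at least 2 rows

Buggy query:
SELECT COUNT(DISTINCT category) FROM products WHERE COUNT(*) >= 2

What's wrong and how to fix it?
Bug: COUNT(*) cannot appear in WHERE; the per-group count doesn't exist yet

Fix: Group first with HAVING COUNT(*) >= 2, then COUNT the resulting groups

Corrected query:
SELECT COUNT(*) FROM (SELECT category FROM products GROUP BY category HAVING COUNT(*) >= 2)

Result:
COUNT(*)
--------
2       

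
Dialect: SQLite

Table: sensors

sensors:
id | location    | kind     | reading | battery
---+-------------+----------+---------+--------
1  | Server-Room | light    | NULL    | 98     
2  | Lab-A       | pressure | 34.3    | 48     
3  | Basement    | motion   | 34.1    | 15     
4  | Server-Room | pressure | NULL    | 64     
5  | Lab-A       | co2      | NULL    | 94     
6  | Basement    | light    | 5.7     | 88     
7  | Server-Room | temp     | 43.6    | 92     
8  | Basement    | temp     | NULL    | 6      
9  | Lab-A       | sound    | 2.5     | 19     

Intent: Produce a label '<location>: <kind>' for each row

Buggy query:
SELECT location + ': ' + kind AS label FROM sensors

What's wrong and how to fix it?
Bug: '+' is numeric addition; on text columns SQLite converts them to 0 instead of concatenating

Fix: Replace + with || to concatenate text

Corrected query:
SELECT location || ': ' || kind AS label FROM sensors

Result:
label                
---------------------
Server-Room: light   
Lab-A: pressure      
Basement: motion     
Server-Room: pressure
Lab-A: co2           
Basement: light      
Server-Room: temp    
Basement: temp       
Lab-A: sound         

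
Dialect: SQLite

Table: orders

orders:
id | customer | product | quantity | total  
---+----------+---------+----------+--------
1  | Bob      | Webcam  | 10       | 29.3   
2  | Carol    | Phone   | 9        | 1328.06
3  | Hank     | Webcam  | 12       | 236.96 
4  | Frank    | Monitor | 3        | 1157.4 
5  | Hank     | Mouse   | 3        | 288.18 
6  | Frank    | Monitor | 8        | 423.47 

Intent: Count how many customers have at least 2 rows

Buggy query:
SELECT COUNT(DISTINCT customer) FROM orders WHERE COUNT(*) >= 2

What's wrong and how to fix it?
Bug: WHERE filters individual rows, not groups, so a group-level COUNT is invalid there

Fix: Group first with HAVING COUNT(*) >= 2, then COUNT the resulting groups

Corrected query:
SELECT COUNT(*) FROM (SELECT customer FROM orders GROUP BY customer HAVING COUNT(*) >= 2)

Result:
COUNT(*)
--------
2       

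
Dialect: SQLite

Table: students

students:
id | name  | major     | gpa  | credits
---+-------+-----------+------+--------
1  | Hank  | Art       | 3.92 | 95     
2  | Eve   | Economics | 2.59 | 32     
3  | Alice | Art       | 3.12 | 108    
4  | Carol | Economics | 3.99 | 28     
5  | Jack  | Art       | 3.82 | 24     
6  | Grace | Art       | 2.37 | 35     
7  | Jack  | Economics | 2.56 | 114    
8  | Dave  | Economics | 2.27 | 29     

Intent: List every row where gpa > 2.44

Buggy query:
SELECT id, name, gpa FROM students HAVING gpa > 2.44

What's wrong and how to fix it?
Bug: HAVING filters the output of aggregation, but this query has no GROUP BY and no aggregate functions, so SQLite rejects it (HAVING clause on a non-aggregate query); the condition here is per row

Fix: Replace HAVING with WHERE since the condition applies to individual rows

Corrected query:
SELECT id, name, gpa FROM students WHERE gpa > 2.44

Result:
id | name  | gpa 
---+-------+-----
1  | Hank  | 3.92
2  | Eve   | 2.59
3  | Alice | 3.12
4  | Carol | 3.99
5  | Jack  | 3.82
7  | Jack  | 2.56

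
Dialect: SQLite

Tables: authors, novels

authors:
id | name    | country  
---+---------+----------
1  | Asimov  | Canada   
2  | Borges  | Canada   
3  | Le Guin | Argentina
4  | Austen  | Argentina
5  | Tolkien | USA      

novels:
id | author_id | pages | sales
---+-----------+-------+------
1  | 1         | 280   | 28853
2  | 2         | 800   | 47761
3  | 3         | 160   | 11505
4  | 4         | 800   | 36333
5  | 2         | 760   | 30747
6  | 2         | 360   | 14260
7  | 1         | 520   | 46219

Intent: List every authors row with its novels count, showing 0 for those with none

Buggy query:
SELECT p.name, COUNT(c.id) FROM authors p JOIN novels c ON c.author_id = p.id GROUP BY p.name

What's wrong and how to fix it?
Bug: INNER JOIN drops authors rows that have no matching novels rows

Fix: Use LEFT JOIN so parents without children still appear (COUNT(c.id) gives 0)

Corrected query:
SELECT p.name, COUNT(c.id) FROM authors p LEFT JOIN novels c ON c.author_id = p.id GROUP BY p.name

Result:
name    | COUNT(c.id)
--------+------------
Asimov  | 2          
Austen  | 1          
Borges  | 3          
Le Guin | 1          
Tolkien | 0          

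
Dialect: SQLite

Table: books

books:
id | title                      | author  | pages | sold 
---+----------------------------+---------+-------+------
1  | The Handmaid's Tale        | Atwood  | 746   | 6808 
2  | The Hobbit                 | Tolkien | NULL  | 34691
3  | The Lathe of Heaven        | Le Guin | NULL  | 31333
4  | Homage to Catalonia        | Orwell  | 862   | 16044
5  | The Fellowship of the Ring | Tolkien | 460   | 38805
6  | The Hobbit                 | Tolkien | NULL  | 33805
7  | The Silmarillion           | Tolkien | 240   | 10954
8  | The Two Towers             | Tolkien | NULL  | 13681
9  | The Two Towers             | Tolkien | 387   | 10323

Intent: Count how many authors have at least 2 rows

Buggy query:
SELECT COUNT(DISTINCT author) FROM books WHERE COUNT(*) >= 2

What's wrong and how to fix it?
Bug: WHERE filters individual rows, not groups, so a group-level COUNT is invalid there

Fix: Group first with HAVING COUNT(*) >= 2, then COUNT the resulting groups

Corrected query:
SELECT COUNT(*) FROM (SELECT author FROM books GROUP BY author HAVING COUNT(*) >= 2)

Result:
COUNT(*)
--------
1       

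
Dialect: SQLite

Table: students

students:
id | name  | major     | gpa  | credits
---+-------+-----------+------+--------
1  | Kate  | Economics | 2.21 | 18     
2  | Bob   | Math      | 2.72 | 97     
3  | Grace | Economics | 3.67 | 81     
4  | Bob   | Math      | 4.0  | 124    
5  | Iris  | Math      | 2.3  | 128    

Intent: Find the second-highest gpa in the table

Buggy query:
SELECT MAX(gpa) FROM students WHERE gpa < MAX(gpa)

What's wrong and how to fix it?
Bug: The inner MAX is an aggregate inside WHERE, which is not allowed

Fix: Compute the overall MAX in a subquery, then take MAX of rows below it

Corrected query:
SELECT MAX(gpa) FROM students WHERE gpa < (SELECT MAX(gpa) FROM students)

Result:
MAX(gpa)
--------
3.67    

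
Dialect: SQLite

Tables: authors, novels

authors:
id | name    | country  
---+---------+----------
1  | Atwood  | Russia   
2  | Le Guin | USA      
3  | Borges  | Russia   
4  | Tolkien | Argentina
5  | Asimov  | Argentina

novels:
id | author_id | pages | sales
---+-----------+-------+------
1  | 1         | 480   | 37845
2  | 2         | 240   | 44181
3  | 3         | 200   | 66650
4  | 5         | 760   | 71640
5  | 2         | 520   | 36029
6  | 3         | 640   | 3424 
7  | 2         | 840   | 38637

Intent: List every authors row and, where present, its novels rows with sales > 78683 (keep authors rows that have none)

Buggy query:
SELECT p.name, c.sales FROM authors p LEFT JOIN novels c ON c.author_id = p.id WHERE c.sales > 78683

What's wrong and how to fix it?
Bug: Filtering c.sales in WHERE discards the NULL rows produced by LEFT JOIN, turning it into an inner join

Fix: Put 'c.sales > 78683' in the JOIN's ON clause instead of WHERE

Corrected query:
SELECT p.name, c.sales FROM authors p LEFT JOIN novels c ON c.author_id = p.id AND c.sales > 78683

Result:
name    | sales
--------+------
Atwood  | NULL 
Le Guin | NULL 
Borges  | NULL 
Tolkien | NULL 
Asimov  | NULL 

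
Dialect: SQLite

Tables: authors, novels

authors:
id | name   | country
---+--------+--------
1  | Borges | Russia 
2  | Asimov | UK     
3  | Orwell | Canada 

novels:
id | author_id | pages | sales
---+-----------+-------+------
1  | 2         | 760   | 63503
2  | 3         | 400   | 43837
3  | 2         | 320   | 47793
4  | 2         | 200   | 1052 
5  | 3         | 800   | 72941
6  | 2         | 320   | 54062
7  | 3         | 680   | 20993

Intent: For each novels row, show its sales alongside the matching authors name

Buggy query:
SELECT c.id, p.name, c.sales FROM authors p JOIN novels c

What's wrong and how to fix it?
Bug: Missing join condition: each novels row is matched to all authors rows instead of just its own

Fix: Add ON c.author_id = p.id to the JOIN

Corrected query:
SELECT c.id, p.name, c.sales FROM authors p JOIN novels c ON c.author_id = p.id

Result:
id | name   | sales
---+--------+------
1  | Asimov | 63503
2  | Orwell | 43837
3  | Asimov | 47793
4  | Asimov | 1052 
5  | Orwell | 72941
6  | Asimov | 54062
7  | Orwell | 20993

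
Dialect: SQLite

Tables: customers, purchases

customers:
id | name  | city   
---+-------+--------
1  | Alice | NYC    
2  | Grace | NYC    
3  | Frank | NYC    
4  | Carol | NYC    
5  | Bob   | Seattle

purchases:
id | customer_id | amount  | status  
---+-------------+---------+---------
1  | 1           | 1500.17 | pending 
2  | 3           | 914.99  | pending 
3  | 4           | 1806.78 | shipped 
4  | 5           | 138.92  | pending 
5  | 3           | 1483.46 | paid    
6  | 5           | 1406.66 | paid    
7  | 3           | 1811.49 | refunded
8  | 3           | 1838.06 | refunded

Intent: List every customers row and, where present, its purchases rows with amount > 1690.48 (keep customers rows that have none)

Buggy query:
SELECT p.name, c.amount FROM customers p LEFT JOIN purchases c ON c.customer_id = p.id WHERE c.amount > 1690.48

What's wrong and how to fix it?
Bug: Filtering c.amount in WHERE discards the NULL rows produced by LEFT JOIN, turning it into an inner join

Fix: Put 'c.amount > 1690.48' in the JOIN's ON clause instead of WHERE

Corrected query:
SELECT p.name, c.amount FROM customers p LEFT JOIN purchases c ON c.customer_id = p.id AND c.amount > 1690.48

Result:
name  | amount 
------+--------
Alice | NULL   
Grace | NULL   
Frank | 1811.49
Frank | 1838.06
Carol | 1806.78
Bob   | NULL   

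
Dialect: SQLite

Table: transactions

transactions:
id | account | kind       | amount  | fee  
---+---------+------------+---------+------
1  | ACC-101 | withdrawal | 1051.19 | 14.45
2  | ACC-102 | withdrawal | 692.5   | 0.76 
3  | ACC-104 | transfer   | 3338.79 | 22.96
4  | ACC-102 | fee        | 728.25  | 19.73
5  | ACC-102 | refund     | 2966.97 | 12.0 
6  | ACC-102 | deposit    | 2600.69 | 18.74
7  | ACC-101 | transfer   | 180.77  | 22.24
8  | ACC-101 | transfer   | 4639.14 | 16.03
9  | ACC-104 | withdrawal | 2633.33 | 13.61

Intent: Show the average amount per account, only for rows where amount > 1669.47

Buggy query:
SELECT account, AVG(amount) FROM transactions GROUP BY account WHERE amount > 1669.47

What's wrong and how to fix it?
Bug: Row-level WHERE must come before GROUP BY in the clause order

Fix: Place WHERE between FROM and GROUP BY

Corrected query:
SELECT account, AVG(amount) FROM transactions WHERE amount > 1669.47 GROUP BY account

Result:
account | AVG(amount)
--------+------------
ACC-101 | 4639.14    
ACC-102 | 2783.83    
ACC-104 | 2986.06    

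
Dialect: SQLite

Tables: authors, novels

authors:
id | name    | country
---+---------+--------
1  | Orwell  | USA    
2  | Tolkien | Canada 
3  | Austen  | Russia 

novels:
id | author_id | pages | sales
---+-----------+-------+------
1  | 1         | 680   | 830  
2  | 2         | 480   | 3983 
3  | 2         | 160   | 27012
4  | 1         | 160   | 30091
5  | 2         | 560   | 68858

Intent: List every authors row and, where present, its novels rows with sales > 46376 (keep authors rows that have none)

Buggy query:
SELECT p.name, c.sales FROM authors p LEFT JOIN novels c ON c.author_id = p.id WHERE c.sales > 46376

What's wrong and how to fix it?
Bug: A WHERE condition on the right-hand table after LEFT JOIN drops unmatched parents

Fix: Put 'c.sales > 46376' in the JOIN's ON clause instead of WHERE

Corrected query:
SELECT p.name, c.sales FROM authors p LEFT JOIN novels c ON c.author_id = p.id AND c.sales > 46376

Result:
name    | sales
--------+------
Orwell  | NULL 
Tolkien | 68858
Austen  | NULL 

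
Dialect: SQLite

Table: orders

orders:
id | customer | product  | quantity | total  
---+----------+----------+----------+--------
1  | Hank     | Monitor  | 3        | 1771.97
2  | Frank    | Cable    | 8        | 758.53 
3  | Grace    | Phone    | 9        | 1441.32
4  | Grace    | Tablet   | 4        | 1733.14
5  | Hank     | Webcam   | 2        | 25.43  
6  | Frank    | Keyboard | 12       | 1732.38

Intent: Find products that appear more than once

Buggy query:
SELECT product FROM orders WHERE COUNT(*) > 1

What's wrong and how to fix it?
Bug: WHERE can't reference COUNT(*); aggregates are computed after WHERE

Fix: Group first, then use HAVING for the count condition

Corrected query:
SELECT product FROM orders GROUP BY product HAVING COUNT(*) > 1

Result:
(no rows)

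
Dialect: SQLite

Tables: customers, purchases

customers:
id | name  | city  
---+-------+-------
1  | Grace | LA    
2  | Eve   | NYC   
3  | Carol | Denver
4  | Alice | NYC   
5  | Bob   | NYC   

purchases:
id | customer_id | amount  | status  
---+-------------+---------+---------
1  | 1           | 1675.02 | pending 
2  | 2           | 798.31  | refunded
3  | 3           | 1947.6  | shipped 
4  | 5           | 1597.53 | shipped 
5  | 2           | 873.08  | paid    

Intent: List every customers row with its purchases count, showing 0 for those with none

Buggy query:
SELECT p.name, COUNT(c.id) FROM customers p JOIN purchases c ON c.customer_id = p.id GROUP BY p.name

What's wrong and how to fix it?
Bug: An inner join excludes parents with zero children

Fix: Switch to LEFT JOIN to retain unmatched parent rows

Corrected query:
SELECT p.name, COUNT(c.id) FROM customers p LEFT JOIN purchases c ON c.customer_id = p.id GROUP BY p.name

Result:
name  | COUNT(c.id)
------+------------
Alice | 0          
Bob   | 1          
Carol | 1          
Eve   | 2          
Grace | 1          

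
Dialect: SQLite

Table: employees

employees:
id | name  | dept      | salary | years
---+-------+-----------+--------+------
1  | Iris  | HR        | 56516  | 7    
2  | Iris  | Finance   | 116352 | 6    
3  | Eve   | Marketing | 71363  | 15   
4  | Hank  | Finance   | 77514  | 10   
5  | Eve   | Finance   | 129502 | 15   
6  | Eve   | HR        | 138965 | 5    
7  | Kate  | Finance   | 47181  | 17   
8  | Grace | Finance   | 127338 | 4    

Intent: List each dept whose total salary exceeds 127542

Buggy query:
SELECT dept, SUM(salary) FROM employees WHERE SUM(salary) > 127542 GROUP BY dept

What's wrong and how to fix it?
Bug: WHERE runs before GROUP BY, so aggregates aren't available there

Fix: Move the aggregate condition to a HAVING clause

Corrected query:
SELECT dept, SUM(salary) FROM employees GROUP BY dept HAVING SUM(salary) > 127542

Result:
dept    | SUM(salary)
--------+------------
Finance | 497887     
HR      | 195481     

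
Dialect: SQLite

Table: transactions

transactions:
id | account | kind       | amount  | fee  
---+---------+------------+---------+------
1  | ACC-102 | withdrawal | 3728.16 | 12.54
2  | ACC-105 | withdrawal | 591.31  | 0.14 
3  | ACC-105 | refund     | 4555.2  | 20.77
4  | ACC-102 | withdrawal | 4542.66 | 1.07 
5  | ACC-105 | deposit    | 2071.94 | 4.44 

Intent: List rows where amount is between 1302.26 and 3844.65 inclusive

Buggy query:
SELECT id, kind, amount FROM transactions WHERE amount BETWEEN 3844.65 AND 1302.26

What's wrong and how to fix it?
Bug: The bounds are reversed; BETWEEN a AND b requires a <= b to match anything

Fix: Write BETWEEN 1302.26 AND 3844.65

Corrected query:
SELECT id, kind, amount FROM transactions WHERE amount BETWEEN 1302.26 AND 3844.65

Result:
id | kind       | amount 
---+------------+--------
1  | withdrawal | 3728.16
5  | deposit    | 2071.94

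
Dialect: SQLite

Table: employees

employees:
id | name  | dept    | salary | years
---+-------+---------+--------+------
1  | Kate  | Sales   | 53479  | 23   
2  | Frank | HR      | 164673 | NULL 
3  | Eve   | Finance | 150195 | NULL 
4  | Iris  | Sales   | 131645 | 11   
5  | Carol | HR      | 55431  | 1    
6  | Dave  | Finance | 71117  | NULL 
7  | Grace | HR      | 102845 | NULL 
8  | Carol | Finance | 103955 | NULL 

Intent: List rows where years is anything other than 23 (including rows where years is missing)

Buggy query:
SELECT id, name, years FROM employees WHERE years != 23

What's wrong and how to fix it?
Bug: Inequality against NULL is unknown, not true; rows with NULL are dropped

Fix: Handle NULL separately with IS NULL alongside the inequality

Corrected query:
SELECT id, name, years FROM employees WHERE years != 23 OR years IS NULL

Result:
id | name  | years
---+-------+------
2  | Frank | NULL 
3  | Eve   | NULL 
4  | Iris  | 11   
5  | Carol | 1    
6  | Dave  | NULL 
7  | Grace | NULL 
8  | Carol | NULL 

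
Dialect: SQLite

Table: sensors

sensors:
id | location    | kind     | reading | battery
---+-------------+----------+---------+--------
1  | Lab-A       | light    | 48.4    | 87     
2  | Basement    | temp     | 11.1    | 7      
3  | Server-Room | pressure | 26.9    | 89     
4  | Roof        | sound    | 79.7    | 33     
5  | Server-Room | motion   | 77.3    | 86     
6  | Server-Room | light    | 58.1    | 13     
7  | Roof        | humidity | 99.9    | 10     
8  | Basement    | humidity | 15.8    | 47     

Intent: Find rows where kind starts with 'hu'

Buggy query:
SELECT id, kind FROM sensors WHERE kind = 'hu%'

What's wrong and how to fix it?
Bug: '=' compares the literal string including the % character; pattern matching needs LIKE

Fix: Use LIKE for wildcard pattern matching

Corrected query:
SELECT id, kind FROM sensors WHERE kind LIKE 'hu%'

Result:
id | kind    
---+---------
7  | humidity
8  | humidity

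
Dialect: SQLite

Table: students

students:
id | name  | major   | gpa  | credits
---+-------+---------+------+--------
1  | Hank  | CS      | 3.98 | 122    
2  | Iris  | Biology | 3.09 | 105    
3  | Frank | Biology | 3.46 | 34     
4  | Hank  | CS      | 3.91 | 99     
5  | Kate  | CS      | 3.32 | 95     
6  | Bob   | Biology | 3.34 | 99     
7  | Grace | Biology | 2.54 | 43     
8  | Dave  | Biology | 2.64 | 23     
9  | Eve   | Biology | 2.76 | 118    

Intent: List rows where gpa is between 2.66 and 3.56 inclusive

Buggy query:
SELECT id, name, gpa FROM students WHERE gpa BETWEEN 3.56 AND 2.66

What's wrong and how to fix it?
Bug: BETWEEN expects the lower bound first; with 3.56 AND 2.66 the range is empty

Fix: Write BETWEEN 2.66 AND 3.56

Corrected query:
SELECT id, name, gpa FROM students WHERE gpa BETWEEN 2.66 AND 3.56

Result:
id | name  | gpa 
---+-------+-----
2  | Iris  | 3.09
3  | Frank | 3.46
5  | Kate  | 3.32
6  | Bob   | 3.34
9  | Eve   | 2.76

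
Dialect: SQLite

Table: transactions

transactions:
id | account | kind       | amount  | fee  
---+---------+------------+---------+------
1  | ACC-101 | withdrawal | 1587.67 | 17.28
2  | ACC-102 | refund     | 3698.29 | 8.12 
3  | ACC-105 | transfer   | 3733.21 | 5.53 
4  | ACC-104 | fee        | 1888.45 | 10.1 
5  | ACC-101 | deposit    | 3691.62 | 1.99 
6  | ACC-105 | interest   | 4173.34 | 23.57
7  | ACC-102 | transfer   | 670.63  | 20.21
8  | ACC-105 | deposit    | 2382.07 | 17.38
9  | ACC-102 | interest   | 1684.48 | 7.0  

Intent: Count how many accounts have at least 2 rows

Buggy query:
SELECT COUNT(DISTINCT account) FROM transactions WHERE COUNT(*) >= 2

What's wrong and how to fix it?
Bug: WHERE filters individual rows, not groups, so a group-level COUNT is invalid there

Fix: Use a subquery that GROUPs and filters with HAVING, then count its rows

Corrected query:
SELECT COUNT(*) FROM (SELECT account FROM transactions GROUP BY account HAVING COUNT(*) >= 2)

Result:
COUNT(*)
--------
3       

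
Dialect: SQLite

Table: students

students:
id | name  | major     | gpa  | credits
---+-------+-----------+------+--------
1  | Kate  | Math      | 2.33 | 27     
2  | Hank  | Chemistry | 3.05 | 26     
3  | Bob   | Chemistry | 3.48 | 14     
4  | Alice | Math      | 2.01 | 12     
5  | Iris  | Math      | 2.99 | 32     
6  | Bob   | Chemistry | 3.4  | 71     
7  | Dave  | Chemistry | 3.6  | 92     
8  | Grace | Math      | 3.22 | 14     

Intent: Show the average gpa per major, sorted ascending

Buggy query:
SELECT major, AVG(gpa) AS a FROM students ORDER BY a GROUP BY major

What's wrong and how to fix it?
Bug: ORDER BY appears before GROUP BY; SQL clause order requires GROUP BY first

Fix: Reorder: SELECT … FROM … GROUP BY … ORDER BY …

Corrected query:
SELECT major, AVG(gpa) AS a FROM students GROUP BY major ORDER BY a

Result:
major     | a     
----------+-------
Math      | 2.6375
Chemistry | 3.3825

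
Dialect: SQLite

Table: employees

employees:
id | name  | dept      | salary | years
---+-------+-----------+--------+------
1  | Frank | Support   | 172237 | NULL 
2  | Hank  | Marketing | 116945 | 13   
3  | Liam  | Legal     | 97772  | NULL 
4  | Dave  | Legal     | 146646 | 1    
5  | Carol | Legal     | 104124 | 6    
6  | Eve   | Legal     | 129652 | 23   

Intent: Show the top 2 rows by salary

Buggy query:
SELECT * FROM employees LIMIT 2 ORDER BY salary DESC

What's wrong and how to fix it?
Bug: ORDER BY cannot follow LIMIT; LIMIT is the final clause

Fix: Sort with ORDER BY, then apply LIMIT

Corrected query:
SELECT * FROM employees ORDER BY salary DESC LIMIT 2

Result:
id | name  | dept    | salary | years
---+-------+---------+--------+------
1  | Frank | Support | 172237 | NULL 
4  | Dave  | Legal   | 146646 | 1    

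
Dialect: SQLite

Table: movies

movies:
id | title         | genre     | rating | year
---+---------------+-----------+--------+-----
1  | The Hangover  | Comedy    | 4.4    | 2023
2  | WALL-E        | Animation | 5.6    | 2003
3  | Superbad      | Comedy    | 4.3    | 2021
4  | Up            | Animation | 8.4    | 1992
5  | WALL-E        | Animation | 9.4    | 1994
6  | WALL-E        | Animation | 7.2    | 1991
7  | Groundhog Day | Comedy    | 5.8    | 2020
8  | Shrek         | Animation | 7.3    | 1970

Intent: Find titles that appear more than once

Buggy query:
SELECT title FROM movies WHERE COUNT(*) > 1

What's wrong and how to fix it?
Bug: COUNT(*) is an aggregate and cannot be used in WHERE

Fix: GROUP BY title, then filter groups with HAVING COUNT(*) > 1

Corrected query:
SELECT title FROM movies GROUP BY title HAVING COUNT(*) > 1

Result:
title 
------
WALL-E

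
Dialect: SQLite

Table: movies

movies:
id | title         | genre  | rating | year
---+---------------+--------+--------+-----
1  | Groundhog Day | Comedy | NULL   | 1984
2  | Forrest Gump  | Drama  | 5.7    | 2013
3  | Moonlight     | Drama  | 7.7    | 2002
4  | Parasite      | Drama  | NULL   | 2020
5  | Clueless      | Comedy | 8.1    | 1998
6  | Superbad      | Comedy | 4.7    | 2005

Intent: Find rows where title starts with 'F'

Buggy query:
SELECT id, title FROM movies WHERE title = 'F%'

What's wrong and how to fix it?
Bug: Wildcards only work with LIKE; '=' treats '%' as a literal character

Fix: Replace '=' with LIKE so 'F%' is treated as a pattern

Corrected query:
SELECT id, title FROM movies WHERE title LIKE 'F%'

Result:
id | title       
---+-------------
2  | Forrest Gump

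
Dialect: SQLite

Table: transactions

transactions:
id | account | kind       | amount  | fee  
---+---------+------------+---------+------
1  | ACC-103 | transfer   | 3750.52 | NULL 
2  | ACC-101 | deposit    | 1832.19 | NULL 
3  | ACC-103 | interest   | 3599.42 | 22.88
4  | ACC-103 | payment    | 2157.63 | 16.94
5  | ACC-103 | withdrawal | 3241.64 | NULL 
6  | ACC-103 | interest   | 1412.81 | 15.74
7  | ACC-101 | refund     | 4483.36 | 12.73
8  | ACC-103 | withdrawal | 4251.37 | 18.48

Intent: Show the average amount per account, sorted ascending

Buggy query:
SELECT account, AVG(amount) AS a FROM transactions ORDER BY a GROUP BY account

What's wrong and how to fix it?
Bug: ORDER BY appears before GROUP BY; SQL clause order requires GROUP BY first

Fix: Move ORDER BY to the end, after GROUP BY

Corrected query:
SELECT account, AVG(amount) AS a FROM transactions GROUP BY account ORDER BY a

Result:
account | a          
--------+------------
ACC-103 | 3068.898333
ACC-101 | 3157.775   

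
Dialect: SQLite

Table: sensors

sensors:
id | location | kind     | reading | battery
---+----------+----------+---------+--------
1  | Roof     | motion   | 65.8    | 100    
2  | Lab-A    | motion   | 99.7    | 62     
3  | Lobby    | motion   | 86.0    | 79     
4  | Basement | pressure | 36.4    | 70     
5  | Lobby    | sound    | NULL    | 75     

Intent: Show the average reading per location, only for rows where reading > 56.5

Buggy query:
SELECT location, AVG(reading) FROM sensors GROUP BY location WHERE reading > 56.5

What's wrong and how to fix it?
Bug: Row-level WHERE must come before GROUP BY in the clause order

Fix: Place WHERE between FROM and GROUP BY

Corrected query:
SELECT location, AVG(reading) FROM sensors WHERE reading > 56.5 GROUP BY location

Result:
location | AVG(reading)
---------+-------------
Lab-A    | 99.7        
Lobby    | 86          
Roof     | 65.8        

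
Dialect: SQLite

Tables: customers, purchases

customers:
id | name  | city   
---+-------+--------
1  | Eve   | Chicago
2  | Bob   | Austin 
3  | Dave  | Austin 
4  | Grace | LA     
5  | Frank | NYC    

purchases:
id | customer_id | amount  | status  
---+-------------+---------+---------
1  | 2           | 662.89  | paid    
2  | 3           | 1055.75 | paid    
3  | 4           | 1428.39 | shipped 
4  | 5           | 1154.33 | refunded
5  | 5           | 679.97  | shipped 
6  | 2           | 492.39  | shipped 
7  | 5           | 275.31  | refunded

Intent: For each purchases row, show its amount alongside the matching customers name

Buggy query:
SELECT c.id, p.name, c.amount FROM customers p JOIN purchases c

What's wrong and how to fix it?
Bug: JOIN with no ON clause produces a cartesian product; every purchases row pairs with every customers row

Fix: Add ON c.customer_id = p.id to the JOIN

Corrected query:
SELECT c.id, p.name, c.amount FROM customers p JOIN purchases c ON c.customer_id = p.id

Result:
id | name  | amount 
---+-------+--------
1  | Bob   | 662.89 
2  | Dave  | 1055.75
3  | Grace | 1428.39
4  | Frank | 1154.33
5  | Frank | 679.97 
6  | Bob   | 492.39 
7  | Frank | 275.31 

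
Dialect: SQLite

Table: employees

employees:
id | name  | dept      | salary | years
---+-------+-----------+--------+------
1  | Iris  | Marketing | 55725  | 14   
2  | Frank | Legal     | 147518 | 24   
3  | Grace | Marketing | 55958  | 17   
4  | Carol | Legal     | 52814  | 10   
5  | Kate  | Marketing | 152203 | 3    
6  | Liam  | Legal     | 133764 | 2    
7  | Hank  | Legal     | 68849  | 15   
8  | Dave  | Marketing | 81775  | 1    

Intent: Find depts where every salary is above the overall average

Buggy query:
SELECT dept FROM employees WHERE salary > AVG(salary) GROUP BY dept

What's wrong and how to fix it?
Bug: WHERE evaluates per row before aggregation, so AVG() is unavailable

Fix: Use a subquery for AVG and a HAVING MIN(...) filter so the condition holds for every row in the group

Corrected query:
SELECT dept FROM employees GROUP BY dept HAVING MIN(salary) > (SELECT AVG(salary) FROM employees)

Result:
(no rows)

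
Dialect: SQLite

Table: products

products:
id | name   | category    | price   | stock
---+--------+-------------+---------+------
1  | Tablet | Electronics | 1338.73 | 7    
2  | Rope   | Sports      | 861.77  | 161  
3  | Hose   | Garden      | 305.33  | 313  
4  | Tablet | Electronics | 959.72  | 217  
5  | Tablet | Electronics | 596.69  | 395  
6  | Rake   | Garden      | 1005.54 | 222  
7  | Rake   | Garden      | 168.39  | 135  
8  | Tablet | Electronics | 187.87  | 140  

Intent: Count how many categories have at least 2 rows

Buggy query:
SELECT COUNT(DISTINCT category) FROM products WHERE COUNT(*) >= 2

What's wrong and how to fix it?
Bug: COUNT(*) cannot appear in WHERE; the per-group count doesn't exist yet

Fix: Use a subquery that GROUPs and filters with HAVING, then count its rows

Corrected query:
SELECT COUNT(*) FROM (SELECT category FROM products GROUP BY category HAVING COUNT(*) >= 2)

Result:
COUNT(*)
--------
2       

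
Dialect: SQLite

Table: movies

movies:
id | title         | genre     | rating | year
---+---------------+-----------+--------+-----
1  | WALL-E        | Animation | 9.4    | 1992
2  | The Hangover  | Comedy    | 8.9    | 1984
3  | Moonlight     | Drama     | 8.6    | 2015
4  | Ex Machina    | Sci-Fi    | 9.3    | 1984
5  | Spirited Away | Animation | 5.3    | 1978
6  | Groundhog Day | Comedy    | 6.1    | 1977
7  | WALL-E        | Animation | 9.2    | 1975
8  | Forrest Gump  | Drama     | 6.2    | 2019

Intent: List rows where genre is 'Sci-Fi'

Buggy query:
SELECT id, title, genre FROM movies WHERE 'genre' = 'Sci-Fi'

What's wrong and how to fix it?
Bug: 'genre' in single quotes is a string literal, not the column; the comparison is literal-vs-literal and never true

Fix: Reference the column as genre without single quotes

Corrected query:
SELECT id, title, genre FROM movies WHERE genre = 'Sci-Fi'

Result:
id | title      | genre 
---+------------+-------
4  | Ex Machina | Sci-Fi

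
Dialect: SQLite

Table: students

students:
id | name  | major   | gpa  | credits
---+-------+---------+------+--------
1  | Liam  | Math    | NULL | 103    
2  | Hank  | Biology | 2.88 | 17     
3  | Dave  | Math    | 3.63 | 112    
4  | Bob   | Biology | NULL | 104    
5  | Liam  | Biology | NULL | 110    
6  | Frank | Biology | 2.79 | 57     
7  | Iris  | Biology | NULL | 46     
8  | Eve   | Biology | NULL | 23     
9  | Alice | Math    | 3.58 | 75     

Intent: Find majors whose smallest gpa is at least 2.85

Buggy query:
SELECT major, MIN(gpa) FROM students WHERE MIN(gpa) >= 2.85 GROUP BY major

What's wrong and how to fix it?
Bug: MIN() in WHERE is a misuse of aggregate

Fix: Replace WHERE with HAVING after the GROUP BY

Corrected query:
SELECT major, MIN(gpa) FROM students GROUP BY major HAVING MIN(gpa) >= 2.85

Result:
major | MIN(gpa)
------+---------
Math  | 3.58    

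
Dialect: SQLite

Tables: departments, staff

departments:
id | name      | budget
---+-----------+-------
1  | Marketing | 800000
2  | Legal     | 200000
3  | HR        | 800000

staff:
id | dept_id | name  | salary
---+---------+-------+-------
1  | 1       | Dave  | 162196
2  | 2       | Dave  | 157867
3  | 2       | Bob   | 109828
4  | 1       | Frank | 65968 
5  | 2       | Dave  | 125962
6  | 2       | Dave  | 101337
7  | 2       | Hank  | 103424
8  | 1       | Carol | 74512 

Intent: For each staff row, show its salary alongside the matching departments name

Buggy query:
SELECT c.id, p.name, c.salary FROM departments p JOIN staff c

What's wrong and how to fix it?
Bug: Missing join condition: each staff row is matched to all departments rows instead of just its own

Fix: Specify the join condition linking the foreign key to the parent id

Corrected query:
SELECT c.id, p.name, c.salary FROM departments p JOIN staff c ON c.dept_id = p.id

Result:
id | name      | salary
---+-----------+-------
1  | Marketing | 162196
2  | Legal     | 157867
3  | Legal     | 109828
4  | Marketing | 65968 
5  | Legal     | 125962
6  | Legal     | 101337
7  | Legal     | 103424
8  | Marketing | 74512 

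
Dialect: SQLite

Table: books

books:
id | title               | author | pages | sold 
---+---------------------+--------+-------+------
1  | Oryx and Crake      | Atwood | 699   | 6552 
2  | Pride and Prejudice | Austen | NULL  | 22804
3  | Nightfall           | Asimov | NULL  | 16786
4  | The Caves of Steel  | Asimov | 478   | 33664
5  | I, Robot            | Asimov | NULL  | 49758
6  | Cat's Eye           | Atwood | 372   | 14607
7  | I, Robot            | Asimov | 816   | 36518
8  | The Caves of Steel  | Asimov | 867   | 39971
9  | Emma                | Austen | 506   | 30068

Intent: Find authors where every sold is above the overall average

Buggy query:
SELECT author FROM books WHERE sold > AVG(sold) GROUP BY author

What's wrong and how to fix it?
Bug: WHERE evaluates per row before aggregation, so AVG() is unavailable

Fix: Use a subquery for AVG and a HAVING MIN(...) filter so the condition holds for every row in the group

Corrected query:
SELECT author FROM books GROUP BY author HAVING MIN(sold) > (SELECT AVG(sold) FROM books)

Result:
(no rows)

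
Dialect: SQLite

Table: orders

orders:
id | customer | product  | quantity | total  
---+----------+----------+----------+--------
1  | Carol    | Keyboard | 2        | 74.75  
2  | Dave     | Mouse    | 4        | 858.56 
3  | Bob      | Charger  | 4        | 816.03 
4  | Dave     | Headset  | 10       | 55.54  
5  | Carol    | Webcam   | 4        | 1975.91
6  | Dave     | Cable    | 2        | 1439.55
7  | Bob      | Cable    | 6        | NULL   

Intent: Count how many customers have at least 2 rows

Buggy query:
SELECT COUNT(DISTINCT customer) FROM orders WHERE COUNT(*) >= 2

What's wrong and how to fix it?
Bug: COUNT(*) cannot appear in WHERE; the per-group count doesn't exist yet

Fix: Group first with HAVING COUNT(*) >= 2, then COUNT the resulting groups

Corrected query:
SELECT COUNT(*) FROM (SELECT customer FROM orders GROUP BY customer HAVING COUNT(*) >= 2)

Result:
COUNT(*)
--------
3       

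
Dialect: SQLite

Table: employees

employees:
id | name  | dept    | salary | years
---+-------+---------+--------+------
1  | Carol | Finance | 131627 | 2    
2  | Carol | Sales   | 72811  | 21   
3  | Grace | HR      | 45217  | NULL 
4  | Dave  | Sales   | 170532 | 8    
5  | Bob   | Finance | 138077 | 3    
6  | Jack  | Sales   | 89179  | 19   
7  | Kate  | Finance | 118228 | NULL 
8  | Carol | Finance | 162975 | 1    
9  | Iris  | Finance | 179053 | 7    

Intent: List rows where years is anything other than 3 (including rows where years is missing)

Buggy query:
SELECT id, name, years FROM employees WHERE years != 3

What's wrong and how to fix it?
Bug: 'years != 3' is unknown when years is NULL, so NULL rows are silently excluded

Fix: Add an explicit OR years IS NULL to include the missing-value rows

Corrected query:
SELECT id, name, years FROM employees WHERE years != 3 OR years IS NULL

Result:
id | name  | years
---+-------+------
1  | Carol | 2    
2  | Carol | 21   
3  | Grace | NULL 
4  | Dave  | 8    
6  | Jack  | 19   
7  | Kate  | NULL 
8  | Carol | 1    
9  | Iris  | 7    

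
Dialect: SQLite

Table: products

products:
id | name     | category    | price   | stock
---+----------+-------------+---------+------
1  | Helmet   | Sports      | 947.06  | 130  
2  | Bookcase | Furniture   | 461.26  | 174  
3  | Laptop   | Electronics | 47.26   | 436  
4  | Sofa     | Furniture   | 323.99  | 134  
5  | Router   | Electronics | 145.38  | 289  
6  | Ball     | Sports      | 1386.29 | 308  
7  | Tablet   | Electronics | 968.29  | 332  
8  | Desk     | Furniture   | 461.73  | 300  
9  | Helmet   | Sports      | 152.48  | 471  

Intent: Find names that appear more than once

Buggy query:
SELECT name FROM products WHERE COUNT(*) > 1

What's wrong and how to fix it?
Bug: COUNT(*) is an aggregate and cannot be used in WHERE

Fix: Group first, then use HAVING for the count condition

Corrected query:
SELECT name FROM products GROUP BY name HAVING COUNT(*) > 1

Result:
name  
------
Helmet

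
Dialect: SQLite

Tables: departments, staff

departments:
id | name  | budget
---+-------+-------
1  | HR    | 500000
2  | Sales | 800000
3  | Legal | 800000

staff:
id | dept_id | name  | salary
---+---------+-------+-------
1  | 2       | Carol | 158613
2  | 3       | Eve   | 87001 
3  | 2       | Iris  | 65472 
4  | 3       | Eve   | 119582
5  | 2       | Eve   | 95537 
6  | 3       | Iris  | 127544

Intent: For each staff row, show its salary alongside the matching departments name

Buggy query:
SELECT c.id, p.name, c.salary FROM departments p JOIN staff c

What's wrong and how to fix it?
Bug: Missing join condition: each staff row is matched to all departments rows instead of just its own

Fix: Specify the join condition linking the foreign key to the parent id

Corrected query:
SELECT c.id, p.name, c.salary FROM departments p JOIN staff c ON c.dept_id = p.id

Result:
id | name  | salary
---+-------+-------
1  | Sales | 158613
2  | Legal | 87001 
3  | Sales | 65472 
4  | Legal | 119582
5  | Sales | 95537 
6  | Legal | 127544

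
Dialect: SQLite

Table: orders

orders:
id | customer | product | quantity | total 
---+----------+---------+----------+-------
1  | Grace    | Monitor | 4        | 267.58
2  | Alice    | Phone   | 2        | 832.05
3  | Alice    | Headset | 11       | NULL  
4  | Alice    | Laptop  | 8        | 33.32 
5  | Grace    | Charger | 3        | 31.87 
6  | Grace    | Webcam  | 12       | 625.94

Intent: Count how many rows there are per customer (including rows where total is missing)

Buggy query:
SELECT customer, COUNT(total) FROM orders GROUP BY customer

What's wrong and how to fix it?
Bug: COUNT(column) counts non-NULL values only; rows with NULL total aren't counted

Fix: Use COUNT(*) to count all rows regardless of NULL

Corrected query:
SELECT customer, COUNT(*) FROM orders GROUP BY customer

Result:
customer | COUNT(*)
---------+---------
Alice    | 3       
Grace    | 3       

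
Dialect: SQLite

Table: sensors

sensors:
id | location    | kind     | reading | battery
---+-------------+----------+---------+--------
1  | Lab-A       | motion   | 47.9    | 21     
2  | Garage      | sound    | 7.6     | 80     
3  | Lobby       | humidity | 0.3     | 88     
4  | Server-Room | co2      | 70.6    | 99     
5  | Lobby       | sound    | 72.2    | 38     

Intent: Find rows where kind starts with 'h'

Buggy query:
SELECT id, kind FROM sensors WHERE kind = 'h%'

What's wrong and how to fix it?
Bug: '=' compares the literal string including the % character; pattern matching needs LIKE

Fix: Replace '=' with LIKE so 'h%' is treated as a pattern

Corrected query:
SELECT id, kind FROM sensors WHERE kind LIKE 'h%'

Result:
id | kind    
---+---------
3  | humidity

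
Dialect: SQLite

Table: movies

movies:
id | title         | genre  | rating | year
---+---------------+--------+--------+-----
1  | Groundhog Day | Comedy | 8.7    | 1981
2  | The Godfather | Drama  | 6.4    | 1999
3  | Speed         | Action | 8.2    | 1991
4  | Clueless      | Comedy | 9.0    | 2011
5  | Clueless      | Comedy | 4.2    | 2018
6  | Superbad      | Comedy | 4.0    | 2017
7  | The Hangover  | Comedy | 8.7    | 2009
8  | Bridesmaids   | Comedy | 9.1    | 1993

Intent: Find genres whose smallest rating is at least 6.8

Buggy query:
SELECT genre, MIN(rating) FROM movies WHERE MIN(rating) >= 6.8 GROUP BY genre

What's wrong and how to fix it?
Bug: Aggregates like MIN are computed per group after WHERE runs

Fix: Use HAVING for the per-group MIN condition

Corrected query:
SELECT genre, MIN(rating) FROM movies GROUP BY genre HAVING MIN(rating) >= 6.8

Result:
genre  | MIN(rating)
-------+------------
Action | 8.2        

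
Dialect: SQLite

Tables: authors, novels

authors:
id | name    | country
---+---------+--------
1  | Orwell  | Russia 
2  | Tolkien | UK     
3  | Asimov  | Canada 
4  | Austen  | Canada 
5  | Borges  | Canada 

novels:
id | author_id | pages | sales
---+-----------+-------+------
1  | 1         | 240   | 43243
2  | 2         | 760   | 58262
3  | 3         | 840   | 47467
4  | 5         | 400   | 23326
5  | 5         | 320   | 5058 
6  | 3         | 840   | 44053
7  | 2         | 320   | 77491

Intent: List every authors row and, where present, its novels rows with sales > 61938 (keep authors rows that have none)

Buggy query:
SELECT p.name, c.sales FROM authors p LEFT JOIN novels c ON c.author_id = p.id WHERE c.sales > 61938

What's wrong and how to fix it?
Bug: A WHERE condition on the right-hand table after LEFT JOIN drops unmatched parents

Fix: Put 'c.sales > 61938' in the JOIN's ON clause instead of WHERE

Corrected query:
SELECT p.name, c.sales FROM authors p LEFT JOIN novels c ON c.author_id = p.id AND c.sales > 61938

Result:
name    | sales
--------+------
Orwell  | NULL 
Tolkien | 77491
Asimov  | NULL 
Austen  | NULL 
Borges  | NULL 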